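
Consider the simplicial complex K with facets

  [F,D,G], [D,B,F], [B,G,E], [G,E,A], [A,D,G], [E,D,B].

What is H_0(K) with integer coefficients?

H_0 ≅ Z.

Take the total order A < B < D < E < F < G on the vertex set. Then K (dimension 2) consists of the simplices:

  0-simplices (6): A, B, D, E, F, G
  1-simplices (12): AD, AE, AG, BD, BE, BF, BG, DE, DF, DG, EG, FG
  2-simplices (6): ADG, AEG, BDE, BDF, BEG, DFG

Hence C_0 ≅ Z^6, C_1 ≅ Z^12, C_2 ≅ Z^6.

The boundary map ∂_1: C_1 → C_0 maps an edge to its endpoints' difference, ∂[p,q] = q − p. For instance
  ∂AE = E − A.
The resulting 6×12 matrix has rank 5, and its Smith normal form has invariant factors (1,1,1,1,1).

∂_2: C_2 → C_1 sends each 2-simplex [p,q,r] to [q,r] − [p,r] + [p,q]. For instance
  ∂ADG = DG − AG + AD,
  ∂AEG = EG − AG + AE.
The resulting 12×6 matrix has rank 6, and its Smith normal form has invariant factors (1,1,1,1,1,1).

Now H_k = ker ∂_k / im ∂_{k+1}, so:

  H_0: rank C_0 − rank ∂_1 = 6 − 5 = 1, and the invariant factors of ∂_1 are all 1, so H_0 ≅ Z.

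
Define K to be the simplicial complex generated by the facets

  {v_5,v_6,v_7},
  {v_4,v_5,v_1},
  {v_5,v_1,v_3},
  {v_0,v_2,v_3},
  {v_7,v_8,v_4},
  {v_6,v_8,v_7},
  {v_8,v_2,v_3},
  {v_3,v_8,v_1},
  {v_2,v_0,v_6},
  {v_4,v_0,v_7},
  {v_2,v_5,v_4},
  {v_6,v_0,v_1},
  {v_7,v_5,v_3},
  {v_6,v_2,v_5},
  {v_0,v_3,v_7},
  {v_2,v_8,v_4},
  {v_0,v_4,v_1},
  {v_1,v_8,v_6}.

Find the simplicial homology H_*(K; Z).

Order the vertices as v_0 < v_1 < v_2 < v_3 < v_4 < v_5 < v_6 < v_7 < v_8. Listing each simplex with vertices in this order, K has dimension 2 with simplices:

  0-simplices (9): [v_0], [v_1], [v_2], [v_3], [v_4], [v_5], [v_6], [v_7], [v_8]
  1-simplices (27): (27 of them)
  2-simplices (18): (18 of them)

Hence C_0 ≅ Z^9, C_1 ≅ Z^27, C_2 ≅ Z^18.

The boundary map ∂_1: C_1 → C_0 is given by ∂[p,q] = [q] − [p].
As a 9×27 matrix over Z this has rank 8, with invariant factors (1,1,1,1,1,1,1,1).

The boundary map ∂_2: C_2 → C_1 acts by ∂[p,q,r] = [q,r] − [p,r] + [p,q]. For instance
  ∂[v_2,v_4,v_5] = [v_4,v_5] − [v_2,v_5] + [v_2,v_4],
  ∂[v_0,v_4,v_7] = [v_4,v_7] − [v_0,v_7] + [v_0,v_4].
The 27×18 boundary matrix has rank 17 and Smith normal form diag(1,1,1,1,1,1,1,1,1,1,1,1,1,1,1,1,1).

Computing H_k = (kernel of ∂_k) / (image of ∂_{k+1}):

  H_0: rank C_0 − rank ∂_1 = 9 − 8 = 1, and the invariant factors of ∂_1 are all 1, so H_0 = Z.
  H_1: rank ker ∂_1 − rank ∂_2 = (27 − 8) − 17 = 2, and the invariant factors of ∂_2 are all 1, so H_1 = Z^2.
  H_2: rank ker ∂_2 − rank ∂_3 = (18 − 17) − 0 = 1, and there is no ∂_3, so H_2 = Z.

As a check, the Euler characteristic is 9 − 27 + 18 = 0, which agrees with 1 − 2 + 1 = 0.

H_0 ≅ Z,  H_1 ≅ Z^2,  H_2 ≅ Z.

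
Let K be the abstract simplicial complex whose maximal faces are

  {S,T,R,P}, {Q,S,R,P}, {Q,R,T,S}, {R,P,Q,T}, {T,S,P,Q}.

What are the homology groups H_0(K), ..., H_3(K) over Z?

H_0 ≅ Z,  H_1 = 0,  H_2 = 0,  H_3 ≅ Z.

We work with the vertex ordering P < Q < R < S < T. The simplices of K, each written with vertices in increasing order, are:

  0-simplices (5): P, Q, R, S, T
  1-simplices (10): PQ, PR, PS, PT, QR, QS, QT, RS, RT, ST
  2-simplices (10): PQR, PQS, PQT, PRS, PRT, PST, QRS, QRT, QST, RST
  3-simplices (5): PQRS, PQRT, PQST, PRST, QRST

so the chain groups are C_0 ≅ Z^5, C_1 ≅ Z^10, C_2 ≅ Z^10, C_3 ≅ Z^5.

The boundary map ∂_1: C_1 → C_0 sends each edge [p,q] (with p < q) to q − p. For instance
  ∂QS = S − Q.
This gives a 5×10 integer matrix of rank 4; reducing to Smith normal form yields diagonal entries (1,1,1,1).

∂_2: C_2 → C_1 maps a triangle to the signed sum of its edges. For instance
  ∂PST = ST − PT + PS,
  ∂PQT = QT − PT + PQ.
The resulting 10×10 matrix has rank 6, and its Smith normal form has invariant factors (1,1,1,1,1,1).

The boundary map ∂_3: C_3 → C_2 sends each 3-simplex σ to the alternating sum Σ_i (−1)^i (σ with its i-th vertex removed). For instance
  ∂PQRS = QRS − PRS + PQS − PQR,
  ∂PQST = QST − PST + PQT − PQS.
The resulting 10×5 matrix has rank 4, and its Smith normal form has invariant factors (1,1,1,1).

Now H_k = ker ∂_k / im ∂_{k+1}, so:

  H_0: rank C_0 − rank ∂_1 = 5 − 4 = 1, and the invariant factors of ∂_1 are all 1, so H_0 ≅ Z.
  H_1: rank ker ∂_1 − rank ∂_2 = (10 − 4) − 6 = 0, and the invariant factors of ∂_2 are all 1, so H_1 ≅ 0.
  H_2: rank ker ∂_2 − rank ∂_3 = (10 − 6) − 4 = 0, and the invariant factors of ∂_3 are all 1, so H_2 ≅ 0.
  H_3: rank ker ∂_3 − rank ∂_4 = (5 − 4) − 0 = 1, and there is no ∂_4, so H_3 ≅ Z.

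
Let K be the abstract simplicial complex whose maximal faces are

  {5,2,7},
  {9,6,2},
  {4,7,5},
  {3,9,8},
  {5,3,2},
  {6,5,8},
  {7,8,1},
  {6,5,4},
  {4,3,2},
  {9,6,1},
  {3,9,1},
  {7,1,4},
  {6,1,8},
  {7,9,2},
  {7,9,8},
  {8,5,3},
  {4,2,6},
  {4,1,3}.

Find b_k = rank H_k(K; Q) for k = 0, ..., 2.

Take the total order 1 < 2 < 3 < 4 < 5 < 6 < 7 < 8 < 9 on the vertex set. Then K (dimension 2) consists of the simplices:

  0-simplices (9): [1], [2], [3], [4], [5], [6], [7], [8], [9]
  1-simplices (27): (27 of them)
  2-simplices (18): [1,3,4], [1,3,9], [1,4,7], [1,6,8], [1,6,9], [1,7,8], [2,3,4], [2,3,5], [2,4,6], [2,5,7], [2,6,9], [2,7,9], [3,5,8], [3,8,9], [4,5,6], [4,5,7], [5,6,8], [7,8,9]

Hence C_0 ≅ Z^9, C_1 ≅ Z^27, C_2 ≅ Z^18.

The boundary map ∂_1: C_1 → C_0 sends each edge [p,q] (with p < q) to q − p.
The 9×27 boundary matrix has rank 8 and Smith normal form diag(1,1,1,1,1,1,1,1).

∂_2: C_2 → C_1 maps a triangle to the signed sum of its edges. For instance
  ∂[3,8,9] = [8,9] − [3,9] + [3,8],
  ∂[2,7,9] = [7,9] − [2,9] + [2,7].
As a 27×18 matrix over Z this has rank 18, with invariant factors (1,1,1,1,1,1,1,1,1,1,1,1,1,1,1,1,1,2).

Now H_k = ker ∂_k / im ∂_{k+1}, so:

  H_0: rank C_0 − rank ∂_1 = 9 − 8 = 1, and the invariant factors of ∂_1 are all 1, so H_0 ≅ Z.
  H_1: rank ker ∂_1 − rank ∂_2 = (27 − 8) − 18 = 1, and ∂_2 has invariant factor 2 > 1, so H_1 ≅ Z ⊕ Z/2.
  H_2: rank ker ∂_2 − rank ∂_3 = (18 − 18) − 0 = 0, and there is no ∂_3, so H_2 ≅ 0.

As a check, the Euler characteristic is 9 − 27 + 18 = 0, which agrees with 1 − 1 + 0 = 0.

Hence the Betti numbers are b_0 = 1, b_1 = 1, b_2 = 0.

b_0 = 1, b_1 = 1, b_2 = 0.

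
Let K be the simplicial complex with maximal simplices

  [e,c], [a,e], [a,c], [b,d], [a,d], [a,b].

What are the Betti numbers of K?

b_0 = 1, b_1 = 2.

Order the vertices as a < b < c < d < e. Listing each simplex with vertices in this order, K has dimension 1 with simplices:

  0-simplices (5): a, b, c, d, e
  1-simplices (6): ab, ac, ad, ae, bd, ce

giving chain groups C_0 ≅ Z^5, C_1 ≅ Z^6.

∂_1: C_1 → C_0 maps an edge to its endpoints' difference, ∂[p,q] = q − p. For instance
  ∂ad = d − a.
This gives a 5×6 integer matrix of rank 4; reducing to Smith normal form yields diagonal entries (1,1,1,1).

Reading off H_k = ker ∂_k / im ∂_{k+1}:

  H_0: rank C_0 − rank ∂_1 = 5 − 4 = 1, and the invariant factors of ∂_1 are all 1, so H_0 ≅ Z.
  H_1: rank ker ∂_1 − rank ∂_2 = (6 − 4) − 0 = 2, and there is no ∂_2, so H_1 ≅ Z^2.

As a check, the Euler characteristic is 5 − 6 = -1, which agrees with 1 − 2 = -1.
(K is a triangulation of a wedge of 2 circles.)

Hence the Betti numbers are b_0 = 1, b_1 = 2.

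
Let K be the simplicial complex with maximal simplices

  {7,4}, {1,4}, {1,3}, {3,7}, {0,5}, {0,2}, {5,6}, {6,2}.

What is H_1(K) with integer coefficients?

Take the total order 0 < 1 < 2 < 3 < 4 < 5 < 6 < 7 on the vertex set. Then K (dimension 1) consists of the simplices:

  0-simplices (8): [0], [1], [2], [3], [4], [5], [6], [7]
  1-simplices (8): [0,2], [0,5], [1,3], [1,4], [2,6], [3,7], [4,7], [5,6]

so the chain groups are C_0 ≅ Z^8, C_1 ≅ Z^8.

∂_1: C_1 → C_0 is given by ∂[p,q] = [q] − [p]. For instance
  ∂[0,5] = [5] − [0].
This gives a 8×8 integer matrix of rank 6; reducing to Smith normal form yields diagonal entries (1,1,1,1,1,1).

Now H_k = ker ∂_k / im ∂_{k+1}, so:

  H_1: rank ker ∂_1 − rank ∂_2 = (8 − 6) − 0 = 2, and there is no ∂_2, so H_1 ≅ Z^2.

(K is a triangulation of the disjoint union of the circle S^1 and the circle S^1.)

H_1 ≅ Z^2.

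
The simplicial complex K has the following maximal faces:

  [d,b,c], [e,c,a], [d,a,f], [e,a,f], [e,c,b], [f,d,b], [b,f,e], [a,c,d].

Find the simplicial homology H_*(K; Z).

Take the total order a < b < c < d < e < f on the vertex set. Then K (dimension 2) consists of the simplices:

  0-simplices (6): a, b, c, d, e, f
  1-simplices (12): ac, ad, ae, af, bc, bd, be, bf, cd, ce, df, ef
  2-simplices (8): acd, ace, adf, aef, bcd, bce, bdf, bef

Hence C_0 ≅ Z^6, C_1 ≅ Z^12, C_2 ≅ Z^8.

Boundary ∂_1: C_1 → C_0 is given by ∂[p,q] = [q] − [p]. For instance
  ∂af = f − a.
As a 6×12 matrix over Z this has rank 5, with invariant factors (1,1,1,1,1).

∂_2: C_2 → C_1 maps a triangle to the signed sum of its edges. For instance
  ∂ace = ce − ae + ac,
  ∂bcd = cd − bd + bc.
The 12×8 boundary matrix has rank 7 and Smith normal form diag(1,1,1,1,1,1,1).

Reading off H_k = ker ∂_k / im ∂_{k+1}:

  H_0: rank C_0 − rank ∂_1 = 6 − 5 = 1, and the invariant factors of ∂_1 are all 1, so H_0 = Z.
  H_1: rank ker ∂_1 − rank ∂_2 = (12 − 5) − 7 = 0, and the invariant factors of ∂_2 are all 1, so H_1 = 0.
  H_2: rank ker ∂_2 − rank ∂_3 = (8 − 7) − 0 = 1, and there is no ∂_3, so H_2 = Z.

As a check, the Euler characteristic is 6 − 12 + 8 = 2, which agrees with 1 − 0 + 1 = 2.

H_0 = Z,  H_1 = 0,  H_2 = Z.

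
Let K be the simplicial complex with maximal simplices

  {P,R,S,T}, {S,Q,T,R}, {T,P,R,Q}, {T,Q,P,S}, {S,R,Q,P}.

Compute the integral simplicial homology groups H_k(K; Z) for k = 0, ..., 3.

H_0 ≅ Z,  H_1 = 0,  H_2 = 0,  H_3 ≅ Z.

K has 5 vertices, 10 edges, 10 triangles, 5 3-simplices.
rank ∂_0 = 0, rank ∂_1 = 4 ⇒ b_0 = 5 − 0 − 4 = 1; all invariant factors of ∂_1 are 1 so no torsion. So H_0 ≅ Z.
rank ∂_1 = 4, rank ∂_2 = 6 ⇒ b_1 = 10 − 4 − 6 = 0; all invariant factors of ∂_2 are 1 so no torsion. So H_1 ≅ 0.
rank ∂_2 = 6, rank ∂_3 = 4 ⇒ b_2 = 10 − 6 − 4 = 0; all invariant factors of ∂_3 are 1 so no torsion. So H_2 ≅ 0.
rank ∂_3 = 4, rank ∂_4 = 0 ⇒ b_3 = 5 − 4 − 0 = 1. So H_3 ≅ Z.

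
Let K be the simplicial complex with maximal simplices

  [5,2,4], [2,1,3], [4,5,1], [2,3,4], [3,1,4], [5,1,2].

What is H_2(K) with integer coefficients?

H_2 = Z.

Order the vertices as 1 < 2 < 3 < 4 < 5. Listing each simplex with vertices in this order, K has dimension 2 with simplices:

  0-simplices (5): [1], [2], [3], [4], [5]
  1-simplices (9): [1,2], [1,3], [1,4], [1,5], [2,3], [2,4], [2,5], [3,4], [4,5]
  2-simplices (6): [1,2,3], [1,2,5], [1,3,4], [1,4,5], [2,3,4], [2,4,5]

Hence C_0 ≅ Z^5, C_1 ≅ Z^9, C_2 ≅ Z^6.

The boundary map ∂_1: C_1 → C_0 is given by ∂[p,q] = [q] − [p]. For instance
  ∂[2,4] = [4] − [2].
This gives a 5×9 integer matrix of rank 4; reducing to Smith normal form yields diagonal entries (1,1,1,1).

∂_2: C_2 → C_1 sends each 2-simplex [p,q,r] to [q,r] − [p,r] + [p,q]. For instance
  ∂[1,2,3] = [2,3] − [1,3] + [1,2],
  ∂[1,2,5] = [2,5] − [1,5] + [1,2].
The 9×6 boundary matrix has rank 5 and Smith normal form diag(1,1,1,1,1).

Reading off H_k = ker ∂_k / im ∂_{k+1}:

  H_2: rank ker ∂_2 − rank ∂_3 = (6 − 5) − 0 = 1, and there is no ∂_3, so H_2 = Z.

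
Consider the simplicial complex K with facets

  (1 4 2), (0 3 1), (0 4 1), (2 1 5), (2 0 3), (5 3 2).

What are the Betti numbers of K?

b_0 = 1, b_1 = 1, b_2 = 0.

Fix the vertex order 0 < 1 < 2 < 3 < 4 < 5 and write every simplex with vertices in increasing order. Then dim K = 2 and the simplices of K are:

  0-simplices (6): [0], [1], [2], [3], [4], [5]
  1-simplices (12): [0,1], [0,2], [0,3], [0,4], [1,2], [1,3], [1,4], [1,5], [2,3], [2,4], [2,5], [3,5]
  2-simplices (6): [0,1,3], [0,1,4], [0,2,3], [1,2,4], [1,2,5], [2,3,5]

Hence C_0 ≅ Z^6, C_1 ≅ Z^12, C_2 ≅ Z^6.

Boundary ∂_1: C_1 → C_0 sends each edge [p,q] (with p < q) to q − p.
This gives a 6×12 integer matrix of rank 5; reducing to Smith normal form yields diagonal entries (1,1,1,1,1).

Boundary ∂_2: C_2 → C_1 acts by ∂[p,q,r] = [q,r] − [p,r] + [p,q]. For instance
  ∂[1,2,5] = [2,5] − [1,5] + [1,2],
  ∂[2,3,5] = [3,5] − [2,5] + [2,3].
As a 12×6 matrix over Z this has rank 6, with invariant factors (1,1,1,1,1,1).

Computing H_k = (kernel of ∂_k) / (image of ∂_{k+1}):

  H_0: rank C_0 − rank ∂_1 = 6 − 5 = 1, and the invariant factors of ∂_1 are all 1, so H_0 ≅ Z.
  H_1: rank ker ∂_1 − rank ∂_2 = (12 − 5) − 6 = 1, and the invariant factors of ∂_2 are all 1, so H_1 ≅ Z.
  H_2: rank ker ∂_2 − rank ∂_3 = (6 − 6) − 0 = 0, and there is no ∂_3, so H_2 ≅ 0.

Hence the Betti numbers are b_0 = 1, b_1 = 1, b_2 = 0.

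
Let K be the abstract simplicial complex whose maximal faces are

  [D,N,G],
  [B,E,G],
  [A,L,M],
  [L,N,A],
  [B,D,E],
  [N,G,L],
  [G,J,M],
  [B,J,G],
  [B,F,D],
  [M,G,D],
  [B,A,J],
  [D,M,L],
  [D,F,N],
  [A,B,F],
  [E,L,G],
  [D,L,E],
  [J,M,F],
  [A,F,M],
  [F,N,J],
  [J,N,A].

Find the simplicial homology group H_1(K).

K has 10 vertices, 30 edges, 20 triangles.
rank ∂_1 = 9, rank ∂_2 = 20 ⇒ b_1 = 30 − 9 − 20 = 1; ∂_2 has invariant factor(s) [2] giving torsion. So H_1 ≅ Z ⊕ Z/2Z.

H_1 = Z ⊕ Z/2Z.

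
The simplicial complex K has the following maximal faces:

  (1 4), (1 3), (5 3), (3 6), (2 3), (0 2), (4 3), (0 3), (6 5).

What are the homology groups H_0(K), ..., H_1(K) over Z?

H_0 ≅ Z,  H_1 ≅ Z^3.

Order the vertices as 0 < 1 < 2 < 3 < 4 < 5 < 6. Listing each simplex with vertices in this order, K has dimension 1 with simplices:

  0-simplices (7): [0], [1], [2], [3], [4], [5], [6]
  1-simplices (9): [0,2], [0,3], [1,3], [1,4], [2,3], [3,4], [3,5], [3,6], [5,6]

so the chain groups are C_0 ≅ Z^7, C_1 ≅ Z^9.

The boundary map ∂_1: C_1 → C_0 sends each edge [p,q] (with p < q) to q − p.
The resulting 7×9 matrix has rank 6, and its Smith normal form has invariant factors (1,1,1,1,1,1).

Computing H_k = (kernel of ∂_k) / (image of ∂_{k+1}):

  H_0: rank C_0 − rank ∂_1 = 7 − 6 = 1, and the invariant factors of ∂_1 are all 1, so H_0 = Z.
  H_1: rank ker ∂_1 − rank ∂_2 = (9 − 6) − 0 = 3, and there is no ∂_2, so H_1 = Z^3.

As a check, the Euler characteristic is 7 − 9 = -2, which agrees with 1 − 3 = -2.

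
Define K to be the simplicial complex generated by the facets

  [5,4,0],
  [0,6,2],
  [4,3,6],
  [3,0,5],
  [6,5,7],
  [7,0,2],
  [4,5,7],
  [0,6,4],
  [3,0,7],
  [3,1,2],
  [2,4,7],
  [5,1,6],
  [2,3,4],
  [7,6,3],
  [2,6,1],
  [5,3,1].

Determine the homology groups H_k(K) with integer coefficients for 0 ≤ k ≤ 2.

Fix the vertex order 0 < 1 < 2 < 3 < 4 < 5 < 6 < 7 and write every simplex with vertices in increasing order. Then dim K = 2 and the simplices of K are:

  0-simplices (8): [0], [1], [2], [3], [4], [5], [6], [7]
  1-simplices (24): (24 of them)
  2-simplices (16): [0,2,6], [0,2,7], [0,3,5], [0,3,7], [0,4,5], [0,4,6], [1,2,3], [1,2,6], [1,3,5], [1,5,6], [2,3,4], [2,4,7], [3,4,6], [3,6,7], [4,5,7], [5,6,7]

Hence C_0 ≅ Z^8, C_1 ≅ Z^24, C_2 ≅ Z^16.

Boundary ∂_1: C_1 → C_0 sends each edge [p,q] (with p < q) to q − p.
The 8×24 boundary matrix has rank 7 and Smith normal form diag(1,1,1,1,1,1,1).

The boundary map ∂_2: C_2 → C_1 acts by ∂[p,q,r] = [q,r] − [p,r] + [p,q]. For instance
  ∂[4,5,7] = [5,7] − [4,7] + [4,5],
  ∂[1,2,3] = [2,3] − [1,3] + [1,2].
The 24×16 boundary matrix has rank 15 and Smith normal form diag(1,1,1,1,1,1,1,1,1,1,1,1,1,1,1).

From H_k ≅ ker(∂_k) / im(∂_{k+1}) we obtain:

  H_0: rank C_0 − rank ∂_1 = 8 − 7 = 1, and the invariant factors of ∂_1 are all 1, so H_0 = Z.
  H_1: rank ker ∂_1 − rank ∂_2 = (24 − 7) − 15 = 2, and the invariant factors of ∂_2 are all 1, so H_1 = Z^2.
  H_2: rank ker ∂_2 − rank ∂_3 = (16 − 15) − 0 = 1, and there is no ∂_3, so H_2 = Z.

H_0 = Z,  H_1 = Z^2,  H_2 = Z.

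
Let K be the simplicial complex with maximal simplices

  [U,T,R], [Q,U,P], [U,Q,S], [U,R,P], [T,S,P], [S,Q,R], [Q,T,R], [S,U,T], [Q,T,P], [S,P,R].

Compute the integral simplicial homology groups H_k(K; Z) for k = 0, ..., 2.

H_0 ≅ Z,  H_1 ≅ Z_2,  H_2 = 0.

K has 6 vertices, 15 edges, 10 triangles.
rank ∂_0 = 0, rank ∂_1 = 5 ⇒ b_0 = 6 − 0 − 5 = 1; all invariant factors of ∂_1 are 1 so no torsion. So H_0 = Z.
rank ∂_1 = 5, rank ∂_2 = 10 ⇒ b_1 = 15 − 5 − 10 = 0; ∂_2 has invariant factor(s) [2] giving torsion. So H_1 = Z_2.
rank ∂_2 = 10, rank ∂_3 = 0 ⇒ b_2 = 10 − 10 − 0 = 0. So H_2 = 0.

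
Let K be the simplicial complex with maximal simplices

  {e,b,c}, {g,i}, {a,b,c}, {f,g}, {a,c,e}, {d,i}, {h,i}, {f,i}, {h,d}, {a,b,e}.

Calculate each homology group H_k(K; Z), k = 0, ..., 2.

H_0 ≅ Z^2,  H_1 ≅ Z^2,  H_2 ≅ Z.

We work with the vertex ordering a < b < c < d < e < f < g < h < i. The simplices of K, each written with vertices in increasing order, are:

  0-simplices (9): a, b, c, d, e, f, g, h, i
  1-simplices (12): ab, ac, ae, bc, be, ce, dh, di, fg, fi, gi, hi
  2-simplices (4): abc, abe, ace, bce

so the chain groups are C_0 ≅ Z^9, C_1 ≅ Z^12, C_2 ≅ Z^4.

The boundary map ∂_1: C_1 → C_0 maps an edge to its endpoints' difference, ∂[p,q] = q − p. For instance
  ∂be = e − b.
As a 9×12 matrix over Z this has rank 7, with invariant factors (1,1,1,1,1,1,1).

∂_2: C_2 → C_1 maps a triangle to the signed sum of its edges. For instance
  ∂abe = be − ae + ab,
  ∂abc = bc − ac + ab.
As a 12×4 matrix over Z this has rank 3, with invariant factors (1,1,1).

Reading off H_k = ker ∂_k / im ∂_{k+1}:

  H_0: rank C_0 − rank ∂_1 = 9 − 7 = 2, and the invariant factors of ∂_1 are all 1, so H_0 = Z^2.
  H_1: rank ker ∂_1 − rank ∂_2 = (12 − 7) − 3 = 2, and the invariant factors of ∂_2 are all 1, so H_1 = Z^2.
  H_2: rank ker ∂_2 − rank ∂_3 = (4 − 3) − 0 = 1, and there is no ∂_3, so H_2 = Z.

(K is a triangulation of the disjoint union of the 2-sphere S^2 and a wedge of 2 circles.)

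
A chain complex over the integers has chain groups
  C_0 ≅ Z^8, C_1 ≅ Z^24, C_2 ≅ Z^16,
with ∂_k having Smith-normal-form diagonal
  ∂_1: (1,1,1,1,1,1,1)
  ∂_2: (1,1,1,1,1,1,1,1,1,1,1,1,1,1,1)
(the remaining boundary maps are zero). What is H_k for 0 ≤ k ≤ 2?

H_0: b_0 = 8 − 0 − 7 = 1; torsion from ∂_1 factors > 1: none. So H_0 ≅ Z.
H_1: b_1 = 24 − 7 − 15 = 2; torsion from ∂_2 factors > 1: none. So H_1 ≅ Z^2.
H_2: b_2 = 16 − 15 − 0 = 1; torsion from ∂_3 factors > 1: none. So H_2 ≅ Z.

H_0 ≅ Z,  H_1 ≅ Z^2,  H_2 ≅ Z.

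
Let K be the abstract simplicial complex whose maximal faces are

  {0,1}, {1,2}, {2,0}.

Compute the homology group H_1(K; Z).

Fix the vertex order 0 < 1 < 2 and write every simplex with vertices in increasing order. Then dim K = 1 and the simplices of K are:

  0-simplices (3): [0], [1], [2]
  1-simplices (3): [0,1], [0,2], [1,2]

giving chain groups C_0 ≅ Z^3, C_1 ≅ Z^3.

The boundary map ∂_1: C_1 → C_0 is given by ∂[p,q] = [q] − [p]. For instance
  ∂[0,1] = [1] − [0].
As a 3×3 matrix over Z this has rank 2, with invariant factors (1,1).

Now H_k = ker ∂_k / im ∂_{k+1}, so:

  H_1: rank ker ∂_1 − rank ∂_2 = (3 − 2) − 0 = 1, and there is no ∂_2, so H_1 = Z.

H_1 ≅ Z.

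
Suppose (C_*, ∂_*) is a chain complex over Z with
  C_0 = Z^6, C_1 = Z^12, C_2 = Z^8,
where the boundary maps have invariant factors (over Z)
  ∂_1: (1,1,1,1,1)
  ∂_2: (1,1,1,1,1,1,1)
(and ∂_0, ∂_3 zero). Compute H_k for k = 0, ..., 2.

H_0: b_0 = 6 − 0 − 5 = 1; torsion from ∂_1 factors > 1: none. So H_0 ≅ Z.
H_1: b_1 = 12 − 5 − 7 = 0; torsion from ∂_2 factors > 1: none. So H_1 ≅ 0.
H_2: b_2 = 8 − 7 − 0 = 1; torsion from ∂_3 factors > 1: none. So H_2 ≅ Z.

H_0 ≅ Z,  H_1 = 0,  H_2 ≅ Z.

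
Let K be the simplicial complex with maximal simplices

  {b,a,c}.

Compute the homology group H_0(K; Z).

Fix the vertex order a < b < c and write every simplex with vertices in increasing order. Then dim K = 2 and the simplices of K are:

  0-simplices (3): a, b, c
  1-simplices (3): ab, ac, bc
  2-simplices (1): abc

Hence C_0 ≅ Z^3, C_1 ≅ Z^3, C_2 ≅ Z^1.

Boundary ∂_1: C_1 → C_0 is given by ∂[p,q] = [q] − [p]. For instance
  ∂ac = c − a.
This gives a 3×3 integer matrix of rank 2; reducing to Smith normal form yields diagonal entries (1,1).

Boundary ∂_2: C_2 → C_1 acts by ∂[p,q,r] = [q,r] − [p,r] + [p,q]. For instance
  ∂abc = bc − ac + ab.
As a 3×1 matrix over Z this has rank 1, with invariant factors (1).

From H_k ≅ ker(∂_k) / im(∂_{k+1}) we obtain:

  H_0: rank C_0 − rank ∂_1 = 3 − 2 = 1, and the invariant factors of ∂_1 are all 1, so H_0 ≅ Z.

(K is a triangulation of the 2-simplex.)

H_0 ≅ Z.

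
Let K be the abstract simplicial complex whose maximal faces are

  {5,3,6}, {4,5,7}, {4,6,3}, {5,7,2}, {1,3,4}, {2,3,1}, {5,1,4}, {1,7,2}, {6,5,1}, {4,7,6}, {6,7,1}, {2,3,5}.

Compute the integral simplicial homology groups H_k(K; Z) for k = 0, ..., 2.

Order the vertices as 1 < 2 < 3 < 4 < 5 < 6 < 7. Listing each simplex with vertices in this order, K has dimension 2 with simplices:

  0-simplices (7): [1], [2], [3], [4], [5], [6], [7]
  1-simplices (18): [1,2], [1,3], [1,4], [1,5], [1,6], [1,7], [2,3], [2,5], [2,7], [3,4], [3,5], [3,6], [4,5], [4,6], [4,7], [5,6], [5,7], [6,7]
  2-simplices (12): [1,2,3], [1,2,7], [1,3,4], [1,4,5], [1,5,6], [1,6,7], [2,3,5], [2,5,7], [3,4,6], [3,5,6], [4,5,7], [4,6,7]

so the chain groups are C_0 ≅ Z^7, C_1 ≅ Z^18, C_2 ≅ Z^12.

The boundary map ∂_1: C_1 → C_0 maps an edge to its endpoints' difference, ∂[p,q] = q − p. For instance
  ∂[1,2] = [2] − [1].
As a 7×18 matrix over Z this has rank 6, with invariant factors (1,1,1,1,1,1).

Boundary ∂_2: C_2 → C_1 maps a triangle to the signed sum of its edges. For instance
  ∂[1,2,3] = [2,3] − [1,3] + [1,2],
  ∂[1,6,7] = [6,7] − [1,7] + [1,6].
As a 18×12 matrix over Z this has rank 12, with invariant factors (1,1,1,1,1,1,1,1,1,1,1,2).

From H_k ≅ ker(∂_k) / im(∂_{k+1}) we obtain:

  H_0: rank C_0 − rank ∂_1 = 7 − 6 = 1, and the invariant factors of ∂_1 are all 1, so H_0 ≅ Z.
  H_1: rank ker ∂_1 − rank ∂_2 = (18 − 6) − 12 = 0, and ∂_2 has invariant factor 2 > 1, so H_1 ≅ Z_2.
  H_2: rank ker ∂_2 − rank ∂_3 = (12 − 12) − 0 = 0, and there is no ∂_3, so H_2 ≅ 0.

H_0 = Z,  H_1 = Z_2,  H_2 = 0.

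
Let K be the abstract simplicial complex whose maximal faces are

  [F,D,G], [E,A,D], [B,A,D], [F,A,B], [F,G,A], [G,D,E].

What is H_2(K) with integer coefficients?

H_2 ≅ 0.

We work with the vertex ordering A < B < D < E < F < G. The simplices of K, each written with vertices in increasing order, are:

  0-simplices (6): A, B, D, E, F, G
  1-simplices (12): AB, AD, AE, AF, AG, BD, BF, DE, DF, DG, EG, FG
  2-simplices (6): ABD, ABF, ADE, AFG, DEG, DFG

so the chain groups are C_0 ≅ Z^6, C_1 ≅ Z^12, C_2 ≅ Z^6.

The boundary map ∂_1: C_1 → C_0 maps an edge to its endpoints' difference, ∂[p,q] = q − p.
The 6×12 boundary matrix has rank 5 and Smith normal form diag(1,1,1,1,1).

The boundary map ∂_2: C_2 → C_1 sends each 2-simplex [p,q,r] to [q,r] − [p,r] + [p,q]. For instance
  ∂AFG = FG − AG + AF,
  ∂ADE = DE − AE + AD.
The resulting 12×6 matrix has rank 6, and its Smith normal form has invariant factors (1,1,1,1,1,1).

Reading off H_k = ker ∂_k / im ∂_{k+1}:

  H_2: rank ker ∂_2 − rank ∂_3 = (6 − 6) − 0 = 0, and there is no ∂_3, so H_2 ≅ 0.

(K is a triangulation of the cylinder S^1 x I.)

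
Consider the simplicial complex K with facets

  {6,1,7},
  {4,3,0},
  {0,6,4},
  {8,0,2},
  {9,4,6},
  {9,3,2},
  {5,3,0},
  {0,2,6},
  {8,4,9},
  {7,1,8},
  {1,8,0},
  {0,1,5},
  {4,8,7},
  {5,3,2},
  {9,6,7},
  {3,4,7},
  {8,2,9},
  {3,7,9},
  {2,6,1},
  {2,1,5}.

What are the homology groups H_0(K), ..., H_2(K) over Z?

We work with the vertex ordering 0 < 1 < 2 < 3 < 4 < 5 < 6 < 7 < 8 < 9. The simplices of K, each written with vertices in increasing order, are:

  0-simplices (10): [0], [1], [2], [3], [4], [5], [6], [7], [8], [9]
  1-simplices (30): (30 of them)
  2-simplices (20): (20 of them)

giving chain groups C_0 ≅ Z^10, C_1 ≅ Z^30, C_2 ≅ Z^20.

Boundary ∂_1: C_1 → C_0 is given by ∂[p,q] = [q] − [p]. For instance
  ∂[1,7] = [7] − [1].
This gives a 10×30 integer matrix of rank 9; reducing to Smith normal form yields diagonal entries (1,1,1,1,1,1,1,1,1).

∂_2: C_2 → C_1 sends each 2-simplex [p,q,r] to [q,r] − [p,r] + [p,q]. For instance
  ∂[1,7,8] = [7,8] − [1,8] + [1,7],
  ∂[2,3,9] = [3,9] − [2,9] + [2,3].
The resulting 30×20 matrix has rank 20, and its Smith normal form has invariant factors (1,1,1,1,1,1,1,1,1,1,1,1,1,1,1,1,1,1,1,2).

From H_k ≅ ker(∂_k) / im(∂_{k+1}) we obtain:

  H_0: rank C_0 − rank ∂_1 = 10 − 9 = 1, and the invariant factors of ∂_1 are all 1, so H_0 ≅ Z.
  H_1: rank ker ∂_1 − rank ∂_2 = (30 − 9) − 20 = 1, and ∂_2 has invariant factor 2 > 1, so H_1 ≅ Z ⊕ Z/2.
  H_2: rank ker ∂_2 − rank ∂_3 = (20 − 20) − 0 = 0, and there is no ∂_3, so H_2 ≅ 0.

(K is a triangulation of the Klein bottle.)

H_0 = Z,  H_1 = Z ⊕ Z/2,  H_2 = 0.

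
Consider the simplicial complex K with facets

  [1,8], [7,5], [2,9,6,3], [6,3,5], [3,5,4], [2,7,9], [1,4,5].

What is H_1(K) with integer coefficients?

H_1 ≅ Z.

K has 9 vertices, 16 edges, 8 triangles, 1 3-simplex.
rank ∂_1 = 8, rank ∂_2 = 7 ⇒ b_1 = 16 − 8 − 7 = 1; all invariant factors of ∂_2 are 1 so no torsion. So H_1 ≅ Z.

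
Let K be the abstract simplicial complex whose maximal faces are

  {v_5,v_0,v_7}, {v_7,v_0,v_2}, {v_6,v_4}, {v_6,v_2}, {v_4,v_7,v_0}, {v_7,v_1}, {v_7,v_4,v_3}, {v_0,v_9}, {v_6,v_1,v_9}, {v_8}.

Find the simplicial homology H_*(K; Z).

Order the vertices as v_0 < v_1 < v_2 < v_3 < v_4 < v_5 < v_6 < v_7 < v_8 < v_9. Listing each simplex with vertices in this order, K has dimension 2 with simplices:

  0-simplices (10): [v_0], [v_1], [v_2], [v_3], [v_4], [v_5], [v_6], [v_7], [v_8], [v_9]
  1-simplices (16): (16 of them)
  2-simplices (5): [v_0,v_2,v_7], [v_0,v_4,v_7], [v_0,v_5,v_7], [v_1,v_6,v_9], [v_3,v_4,v_7]

Hence C_0 ≅ Z^10, C_1 ≅ Z^16, C_2 ≅ Z^5.

The boundary map ∂_1: C_1 → C_0 maps an edge to its endpoints' difference, ∂[p,q] = q − p. For instance
  ∂[v_1,v_9] = [v_9] − [v_1].
The 10×16 boundary matrix has rank 8 and Smith normal form diag(1,1,1,1,1,1,1,1).

Boundary ∂_2: C_2 → C_1 maps a triangle to the signed sum of its edges. For instance
  ∂[v_0,v_4,v_7] = [v_4,v_7] − [v_0,v_7] + [v_0,v_4],
  ∂[v_1,v_6,v_9] = [v_6,v_9] − [v_1,v_9] + [v_1,v_6].
The resulting 16×5 matrix has rank 5, and its Smith normal form has invariant factors (1,1,1,1,1).

Reading off H_k = ker ∂_k / im ∂_{k+1}:

  H_0: rank C_0 − rank ∂_1 = 10 − 8 = 2, and the invariant factors of ∂_1 are all 1, so H_0 = Z^2.
  H_1: rank ker ∂_1 − rank ∂_2 = (16 − 8) − 5 = 3, and the invariant factors of ∂_2 are all 1, so H_1 = Z^3.
  H_2: rank ker ∂_2 − rank ∂_3 = (5 − 5) − 0 = 0, and there is no ∂_3, so H_2 = 0.

H_0 = Z^2,  H_1 = Z^3,  H_2 = 0.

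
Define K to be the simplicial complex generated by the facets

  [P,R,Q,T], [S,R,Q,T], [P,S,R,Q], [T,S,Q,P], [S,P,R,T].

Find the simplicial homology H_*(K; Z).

Take the total order P < Q < R < S < T on the vertex set. Then K (dimension 3) consists of the simplices:

  0-simplices (5): P, Q, R, S, T
  1-simplices (10): PQ, PR, PS, PT, QR, QS, QT, RS, RT, ST
  2-simplices (10): PQR, PQS, PQT, PRS, PRT, PST, QRS, QRT, QST, RST
  3-simplices (5): PQRS, PQRT, PQST, PRST, QRST

giving chain groups C_0 ≅ Z^5, C_1 ≅ Z^10, C_2 ≅ Z^10, C_3 ≅ Z^5.

∂_1: C_1 → C_0 is given by ∂[p,q] = [q] − [p].
As a 5×10 matrix over Z this has rank 4, with invariant factors (1,1,1,1).

Boundary ∂_2: C_2 → C_1 maps a triangle to the signed sum of its edges. For instance
  ∂PQR = QR − PR + PQ,
  ∂PQT = QT − PT + PQ.
The resulting 10×10 matrix has rank 6, and its Smith normal form has invariant factors (1,1,1,1,1,1).

Boundary ∂_3: C_3 → C_2 sends each 3-simplex σ to the alternating sum Σ_i (−1)^i (σ with its i-th vertex removed). For instance
  ∂QRST = RST − QST + QRT − QRS,
  ∂PQRT = QRT − PRT + PQT − PQR.
As a 10×5 matrix over Z this has rank 4, with invariant factors (1,1,1,1).

Reading off H_k = ker ∂_k / im ∂_{k+1}:

  H_0: rank C_0 − rank ∂_1 = 5 − 4 = 1, and the invariant factors of ∂_1 are all 1, so H_0 = Z.
  H_1: rank ker ∂_1 − rank ∂_2 = (10 − 4) − 6 = 0, and the invariant factors of ∂_2 are all 1, so H_1 = 0.
  H_2: rank ker ∂_2 − rank ∂_3 = (10 − 6) − 4 = 0, and the invariant factors of ∂_3 are all 1, so H_2 = 0.
  H_3: rank ker ∂_3 − rank ∂_4 = (5 − 4) − 0 = 1, and there is no ∂_4, so H_3 = Z.

As a check, the Euler characteristic is 5 − 10 + 10 − 5 = 0, which agrees with 1 − 0 + 0 − 1 = 0.
(K is a triangulation of the 3-sphere S^3.)

H_0 ≅ Z,  H_1 = 0,  H_2 = 0,  H_3 ≅ Z.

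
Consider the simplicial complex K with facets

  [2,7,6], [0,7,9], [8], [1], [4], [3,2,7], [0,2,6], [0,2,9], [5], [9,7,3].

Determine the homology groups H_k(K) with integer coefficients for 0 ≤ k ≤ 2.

Order the vertices as 0 < 1 < 2 < 3 < 4 < 5 < 6 < 7 < 8 < 9. Listing each simplex with vertices in this order, K has dimension 2 with simplices:

  0-simplices (10): [0], [1], [2], [3], [4], [5], [6], [7], [8], [9]
  1-simplices (12): [0,2], [0,6], [0,7], [0,9], [2,3], [2,6], [2,7], [2,9], [3,7], [3,9], [6,7], [7,9]
  2-simplices (6): [0,2,6], [0,2,9], [0,7,9], [2,3,7], [2,6,7], [3,7,9]

Hence C_0 ≅ Z^10, C_1 ≅ Z^12, C_2 ≅ Z^6.

Boundary ∂_1: C_1 → C_0 sends each edge [p,q] (with p < q) to q − p.
The 10×12 boundary matrix has rank 5 and Smith normal form diag(1,1,1,1,1).

∂_2: C_2 → C_1 sends each 2-simplex [p,q,r] to [q,r] − [p,r] + [p,q]. For instance
  ∂[0,7,9] = [7,9] − [0,9] + [0,7],
  ∂[0,2,9] = [2,9] − [0,9] + [0,2].
The resulting 12×6 matrix has rank 6, and its Smith normal form has invariant factors (1,1,1,1,1,1).

Now H_k = ker ∂_k / im ∂_{k+1}, so:

  H_0: rank C_0 − rank ∂_1 = 10 − 5 = 5, and the invariant factors of ∂_1 are all 1, so H_0 = Z^5.
  H_1: rank ker ∂_1 − rank ∂_2 = (12 − 5) − 6 = 1, and the invariant factors of ∂_2 are all 1, so H_1 = Z.
  H_2: rank ker ∂_2 − rank ∂_3 = (6 − 6) − 0 = 0, and there is no ∂_3, so H_2 = 0.

H_0 = Z^5,  H_1 = Z,  H_2 = 0.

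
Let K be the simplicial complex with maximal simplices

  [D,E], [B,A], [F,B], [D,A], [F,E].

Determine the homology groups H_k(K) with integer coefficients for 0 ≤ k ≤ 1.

H_0 ≅ Z,  H_1 ≅ Z.

Take the total order A < B < D < E < F on the vertex set. Then K (dimension 1) consists of the simplices:

  0-simplices (5): A, B, D, E, F
  1-simplices (5): AB, AD, BF, DE, EF

so the chain groups are C_0 ≅ Z^5, C_1 ≅ Z^5.

∂_1: C_1 → C_0 maps an edge to its endpoints' difference, ∂[p,q] = q − p. For instance
  ∂EF = F − E.
The resulting 5×5 matrix has rank 4, and its Smith normal form has invariant factors (1,1,1,1).

Reading off H_k = ker ∂_k / im ∂_{k+1}:

  H_0: rank C_0 − rank ∂_1 = 5 − 4 = 1, and the invariant factors of ∂_1 are all 1, so H_0 ≅ Z.
  H_1: rank ker ∂_1 − rank ∂_2 = (5 − 4) − 0 = 1, and there is no ∂_2, so H_1 ≅ Z.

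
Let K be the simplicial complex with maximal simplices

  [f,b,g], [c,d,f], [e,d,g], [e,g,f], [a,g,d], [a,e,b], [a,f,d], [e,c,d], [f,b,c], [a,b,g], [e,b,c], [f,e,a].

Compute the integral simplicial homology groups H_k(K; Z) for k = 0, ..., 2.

Take the total order a < b < c < d < e < f < g on the vertex set. Then K (dimension 2) consists of the simplices:

  0-simplices (7): a, b, c, d, e, f, g
  1-simplices (18): ab, ad, ae, af, ag, bc, be, bf, bg, cd, ce, cf, de, df, dg, ef, eg, fg
  2-simplices (12): abe, abg, adf, adg, aef, bce, bcf, bfg, cde, cdf, deg, efg

Hence C_0 ≅ Z^7, C_1 ≅ Z^18, C_2 ≅ Z^12.

∂_1: C_1 → C_0 is given by ∂[p,q] = [q] − [p]. For instance
  ∂eg = g − e.
The 7×18 boundary matrix has rank 6 and Smith normal form diag(1,1,1,1,1,1).

Boundary ∂_2: C_2 → C_1 maps a triangle to the signed sum of its edges. For instance
  ∂aef = ef − af + ae,
  ∂efg = fg − eg + ef.
The 18×12 boundary matrix has rank 12 and Smith normal form diag(1,1,1,1,1,1,1,1,1,1,1,2).

From H_k ≅ ker(∂_k) / im(∂_{k+1}) we obtain:

  H_0: rank C_0 − rank ∂_1 = 7 − 6 = 1, and the invariant factors of ∂_1 are all 1, so H_0 ≅ Z.
  H_1: rank ker ∂_1 − rank ∂_2 = (18 − 6) − 12 = 0, and ∂_2 has invariant factor 2 > 1, so H_1 ≅ Z_2.
  H_2: rank ker ∂_2 − rank ∂_3 = (12 − 12) − 0 = 0, and there is no ∂_3, so H_2 ≅ 0.

As a check, the Euler characteristic is 7 − 18 + 12 = 1, which agrees with 1 − 0 + 0 = 1.

H_0 = Z,  H_1 = Z_2,  H_2 = 0.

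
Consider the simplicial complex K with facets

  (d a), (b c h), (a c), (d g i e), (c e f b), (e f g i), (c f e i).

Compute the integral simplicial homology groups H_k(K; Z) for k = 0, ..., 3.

K has 9 vertices, 19 edges, 14 triangles, 4 3-simplices.
rank ∂_0 = 0, rank ∂_1 = 8 ⇒ b_0 = 9 − 0 − 8 = 1; all invariant factors of ∂_1 are 1 so no torsion. So H_0 ≅ Z.
rank ∂_1 = 8, rank ∂_2 = 10 ⇒ b_1 = 19 − 8 − 10 = 1; all invariant factors of ∂_2 are 1 so no torsion. So H_1 ≅ Z.
rank ∂_2 = 10, rank ∂_3 = 4 ⇒ b_2 = 14 − 10 − 4 = 0; all invariant factors of ∂_3 are 1 so no torsion. So H_2 ≅ 0.
rank ∂_3 = 4, rank ∂_4 = 0 ⇒ b_3 = 4 − 4 − 0 = 0. So H_3 ≅ 0.

H_0 ≅ Z,  H_1 ≅ Z,  H_2 = 0,  H_3 = 0.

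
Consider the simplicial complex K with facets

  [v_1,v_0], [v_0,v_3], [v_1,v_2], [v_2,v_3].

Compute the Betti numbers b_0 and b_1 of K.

b_0 = 1, b_1 = 1.

Fix the vertex order v_0 < v_1 < v_2 < v_3 and write every simplex with vertices in increasing order. Then dim K = 1 and the simplices of K are:

  0-simplices (4): [v_0], [v_1], [v_2], [v_3]
  1-simplices (4): [v_0,v_1], [v_0,v_3], [v_1,v_2], [v_2,v_3]

so the chain groups are C_0 ≅ Z^4, C_1 ≅ Z^4.

∂_1: C_1 → C_0 sends each edge [p,q] (with p < q) to q − p. For instance
  ∂[v_0,v_3] = [v_3] − [v_0].
The 4×4 boundary matrix has rank 3 and Smith normal form diag(1,1,1).

Now H_k = ker ∂_k / im ∂_{k+1}, so:

  H_0: rank C_0 − rank ∂_1 = 4 − 3 = 1, and the invariant factors of ∂_1 are all 1, so H_0 ≅ Z.
  H_1: rank ker ∂_1 − rank ∂_2 = (4 − 3) − 0 = 1, and there is no ∂_2, so H_1 ≅ Z.

As a check, the Euler characteristic is 4 − 4 = 0, which agrees with 1 − 1 = 0.
(K is a triangulation of the circle S^1.)

Hence the Betti numbers are b_0 = 1, b_1 = 1.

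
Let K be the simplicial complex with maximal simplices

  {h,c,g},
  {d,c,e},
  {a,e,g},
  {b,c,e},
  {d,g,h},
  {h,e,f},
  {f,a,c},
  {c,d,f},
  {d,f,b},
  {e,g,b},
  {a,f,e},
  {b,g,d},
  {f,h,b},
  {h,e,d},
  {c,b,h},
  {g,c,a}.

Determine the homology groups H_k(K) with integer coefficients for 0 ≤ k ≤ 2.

Take the total order a < b < c < d < e < f < g < h on the vertex set. Then K (dimension 2) consists of the simplices:

  0-simplices (8): a, b, c, d, e, f, g, h
  1-simplices (24): ac, ae, af, ag, bc, bd, be, bf, bg, bh, cd, ce, cf, cg, ch, de, df, dg, dh, ef, eg, eh, fh, gh
  2-simplices (16): acf, acg, aef, aeg, bce, bch, bdf, bdg, beg, bfh, cde, cdf, cgh, deh, dgh, efh

so the chain groups are C_0 ≅ Z^8, C_1 ≅ Z^24, C_2 ≅ Z^16.

The boundary map ∂_1: C_1 → C_0 is given by ∂[p,q] = [q] − [p].
As a 8×24 matrix over Z this has rank 7, with invariant factors (1,1,1,1,1,1,1).

∂_2: C_2 → C_1 maps a triangle to the signed sum of its edges. For instance
  ∂cde = de − ce + cd,
  ∂cgh = gh − ch + cg.
The 24×16 boundary matrix has rank 15 and Smith normal form diag(1,1,1,1,1,1,1,1,1,1,1,1,1,1,1).

Now H_k = ker ∂_k / im ∂_{k+1}, so:

  H_0: rank C_0 − rank ∂_1 = 8 − 7 = 1, and the invariant factors of ∂_1 are all 1, so H_0 = Z.
  H_1: rank ker ∂_1 − rank ∂_2 = (24 − 7) − 15 = 2, and the invariant factors of ∂_2 are all 1, so H_1 = Z^2.
  H_2: rank ker ∂_2 − rank ∂_3 = (16 − 15) − 0 = 1, and there is no ∂_3, so H_2 = Z.

As a check, the Euler characteristic is 8 − 24 + 16 = 0, which agrees with 1 − 2 + 1 = 0.

H_0 = Z,  H_1 = Z^2,  H_2 = Z.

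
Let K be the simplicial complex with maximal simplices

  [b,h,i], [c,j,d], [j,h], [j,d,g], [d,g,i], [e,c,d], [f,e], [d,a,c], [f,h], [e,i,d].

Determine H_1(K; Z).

H_1 = Z^2.

Take the total order a < b < c < d < e < f < g < h < i < j on the vertex set. Then K (dimension 2) consists of the simplices:

  0-simplices (10): a, b, c, d, e, f, g, h, i, j
  1-simplices (18): ac, ad, bh, bi, cd, ce, cj, de, dg, di, dj, ef, ei, fh, gi, gj, hi, hj
  2-simplices (7): acd, bhi, cde, cdj, dei, dgi, dgj

giving chain groups C_0 ≅ Z^10, C_1 ≅ Z^18, C_2 ≅ Z^7.

The boundary map ∂_1: C_1 → C_0 maps an edge to its endpoints' difference, ∂[p,q] = q − p.
This gives a 10×18 integer matrix of rank 9; reducing to Smith normal form yields diagonal entries (1,1,1,1,1,1,1,1,1).

Boundary ∂_2: C_2 → C_1 sends each 2-simplex [p,q,r] to [q,r] − [p,r] + [p,q]. For instance
  ∂dgi = gi − di + dg,
  ∂cde = de − ce + cd.
As a 18×7 matrix over Z this has rank 7, with invariant factors (1,1,1,1,1,1,1).

Computing H_k = (kernel of ∂_k) / (image of ∂_{k+1}):

  H_1: rank ker ∂_1 − rank ∂_2 = (18 − 9) − 7 = 2, and the invariant factors of ∂_2 are all 1, so H_1 = Z^2.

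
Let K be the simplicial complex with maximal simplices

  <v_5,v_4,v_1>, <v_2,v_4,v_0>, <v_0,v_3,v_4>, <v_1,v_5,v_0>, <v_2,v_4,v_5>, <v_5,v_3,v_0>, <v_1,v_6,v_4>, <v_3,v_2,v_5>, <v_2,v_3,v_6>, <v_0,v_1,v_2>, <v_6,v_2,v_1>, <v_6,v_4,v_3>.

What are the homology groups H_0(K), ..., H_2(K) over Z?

H_0 = Z,  H_1 = Z/2Z,  H_2 = 0.

K has 7 vertices, 18 edges, 12 triangles.
rank ∂_0 = 0, rank ∂_1 = 6 ⇒ b_0 = 7 − 0 − 6 = 1; all invariant factors of ∂_1 are 1 so no torsion. So H_0 ≅ Z.
rank ∂_1 = 6, rank ∂_2 = 12 ⇒ b_1 = 18 − 6 − 12 = 0; ∂_2 has invariant factor(s) [2] giving torsion. So H_1 ≅ Z/2Z.
rank ∂_2 = 12, rank ∂_3 = 0 ⇒ b_2 = 12 − 12 − 0 = 0. So H_2 ≅ 0.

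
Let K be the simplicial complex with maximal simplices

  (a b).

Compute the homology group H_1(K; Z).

Take the total order a < b on the vertex set. Then K (dimension 1) consists of the simplices:

  0-simplices (2): a, b
  1-simplices (1): ab

giving chain groups C_0 ≅ Z^2, C_1 ≅ Z^1.

∂_1: C_1 → C_0 is given by ∂[p,q] = [q] − [p]. For instance
  ∂ab = b − a.
The 2×1 boundary matrix has rank 1 and Smith normal form diag(1).

Now H_k = ker ∂_k / im ∂_{k+1}, so:

  H_1: rank ker ∂_1 − rank ∂_2 = (1 − 1) − 0 = 0, and there is no ∂_2, so H_1 = 0.

H_1 = 0.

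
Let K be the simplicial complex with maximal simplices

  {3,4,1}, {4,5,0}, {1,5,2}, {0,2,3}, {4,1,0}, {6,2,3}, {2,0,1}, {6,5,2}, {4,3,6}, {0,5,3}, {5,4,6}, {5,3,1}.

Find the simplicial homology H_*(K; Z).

Take the total order 0 < 1 < 2 < 3 < 4 < 5 < 6 on the vertex set. Then K (dimension 2) consists of the simplices:

  0-simplices (7): [0], [1], [2], [3], [4], [5], [6]
  1-simplices (18): [0,1], [0,2], [0,3], [0,4], [0,5], [1,2], [1,3], [1,4], [1,5], [2,3], [2,5], [2,6], [3,4], [3,5], [3,6], [4,5], [4,6], [5,6]
  2-simplices (12): [0,1,2], [0,1,4], [0,2,3], [0,3,5], [0,4,5], [1,2,5], [1,3,4], [1,3,5], [2,3,6], [2,5,6], [3,4,6], [4,5,6]

giving chain groups C_0 ≅ Z^7, C_1 ≅ Z^18, C_2 ≅ Z^12.

Boundary ∂_1: C_1 → C_0 maps an edge to its endpoints' difference, ∂[p,q] = q − p. For instance
  ∂[3,4] = [4] − [3].
This gives a 7×18 integer matrix of rank 6; reducing to Smith normal form yields diagonal entries (1,1,1,1,1,1).

The boundary map ∂_2: C_2 → C_1 sends each 2-simplex [p,q,r] to [q,r] − [p,r] + [p,q]. For instance
  ∂[4,5,6] = [5,6] − [4,6] + [4,5],
  ∂[1,3,5] = [3,5] − [1,5] + [1,3].
The resulting 18×12 matrix has rank 12, and its Smith normal form has invariant factors (1,1,1,1,1,1,1,1,1,1,1,2).

Reading off H_k = ker ∂_k / im ∂_{k+1}:

  H_0: rank C_0 − rank ∂_1 = 7 − 6 = 1, and the invariant factors of ∂_1 are all 1, so H_0 = Z.
  H_1: rank ker ∂_1 − rank ∂_2 = (18 − 6) − 12 = 0, and ∂_2 has invariant factor 2 > 1, so H_1 = Z/2.
  H_2: rank ker ∂_2 − rank ∂_3 = (12 − 12) − 0 = 0, and there is no ∂_3, so H_2 = 0.

As a check, the Euler characteristic is 7 − 18 + 12 = 1, which agrees with 1 − 0 + 0 = 1.
(K is a triangulation of the real projective plane RP^2.)

H_0 = Z,  H_1 = Z/2,  H_2 = 0.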